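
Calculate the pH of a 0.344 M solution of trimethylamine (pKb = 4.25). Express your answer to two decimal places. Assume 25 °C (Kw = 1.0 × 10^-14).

pH = 11.64

(CH3)3N + H2O ⇌ (CH3)3NH+ + OH-
Kb = 10^(−4.25) = 5.62 × 10^-5
From the ICE table, Kb = x²/(0.344 − x) = 5.62 × 10^-5.
Since Kb ≪ C₀, x ≈ √(Kb·C₀) = 4.40 × 10^-3 M.
pOH = 2.36, so pH = 14.00 − pOH = 11.64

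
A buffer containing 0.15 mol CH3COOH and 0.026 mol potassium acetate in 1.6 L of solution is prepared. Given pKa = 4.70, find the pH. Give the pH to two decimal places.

pH = 3.94

Using pH = pKa + log([base]/[acid]) with [base]/[acid] = 0.026/0.15:
pH = 4.70 + (-0.761) = 3.94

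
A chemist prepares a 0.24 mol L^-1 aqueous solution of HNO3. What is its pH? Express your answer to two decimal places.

HNO3 is a strong acid and dissociates completely, so [H+] = 0.24 M.
pH = -log(0.24) = 0.62

pH = 0.62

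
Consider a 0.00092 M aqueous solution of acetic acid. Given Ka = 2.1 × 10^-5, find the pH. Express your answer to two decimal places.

CH3COOH ⇌ CH3COO- + H+
Let x = [H+] at equilibrium. Ka = x²/(0.00092 − x).
x is not negligible relative to C₀; solve x² + 2.1e-05·x − 1.93e-08 = 0.
x = (−Ka + √(Ka² + 4·Ka·C₀))/2 = 1.29 × 10^-4 M
pH = −log(1.29 × 10^-4) = 3.89

pH = 3.89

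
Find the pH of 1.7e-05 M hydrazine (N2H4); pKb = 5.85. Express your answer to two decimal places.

pH = 8.63

N2H4 + H2O ⇌ N2H5+ + OH-
Kb = 10^(−5.85) = 1.41 × 10^-6
Kb = [OH-]²/(1.7e-05 − [OH-]) = 1.41 × 10^-6
Here C₀/Kb ≈ 12.1, so the small-[OH-] approximation fails. Use the quadratic:
[OH-] = [−1.41e-06 + √(1.41e-06² + 9.59e-11)]/2 = 4.24 × 10^-6 M
pOH = −log(4.24 × 10^-6) = 5.37; pH = 14.00 − 5.37 = 8.63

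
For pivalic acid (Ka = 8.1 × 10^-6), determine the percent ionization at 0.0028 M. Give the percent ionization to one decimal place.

5.2%

(CH3)3CCOOH ⇌ (CH3)3CCOO- + H+; let x = [H+] at equilibrium.
Solve x² + 8.1e-06x − 2.27e-08 = 0 → x = 1.47 × 10^-4 M
Fraction ionized = 1.47 × 10^-4 / 0.0028 = 0.0525 → 5.2%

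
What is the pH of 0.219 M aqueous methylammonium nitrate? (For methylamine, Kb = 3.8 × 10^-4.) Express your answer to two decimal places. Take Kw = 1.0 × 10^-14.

CH3NH3+ is the conjugate acid of the weak base CH3NH2.
Ka = Kw/Kb = 1.0×10^-14 / 3.8 × 10^-4 = 2.63 × 10^-11
Ka = x²/(0.219 − x) = 2.63 × 10^-11
Since Ka ≪ C₀, x ≈ √(Ka·C₀) = 2.40 × 10^-6 M.
pH = −log(2.40 × 10^-6) = 5.62

pH = 5.62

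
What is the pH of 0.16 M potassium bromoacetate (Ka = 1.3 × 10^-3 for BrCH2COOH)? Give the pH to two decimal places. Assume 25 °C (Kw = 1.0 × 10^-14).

pH = 8.05

BrCH2COO- is the conjugate base of the weak acid BrCH2COOH.
Kb = Kw/Ka = 1.0×10^-14 / 1.3 × 10^-3 = 7.69 × 10^-12
Kb = x²/(0.16 − x) = 7.69 × 10^-12
Assume x ≪ 0.16: x ≈ √(7.69 × 10^-12 × 0.16) = 1.11 × 10^-6 M
(x/C₀ = 0.00069% < 5%, so the approximation holds.)
pOH = 5.95, so pH = 14.00 − pOH = 8.05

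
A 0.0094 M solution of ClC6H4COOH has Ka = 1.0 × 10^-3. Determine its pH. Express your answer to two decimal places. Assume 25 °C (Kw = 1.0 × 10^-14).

ClC6H4COOH ⇌ ClC6H4COO- + H+
From the ICE table, Ka = x²/(0.0094 − x) = 1.0 × 10^-3.
x is not negligible relative to C₀; solve x² + 0.001·x − 9.4e-06 = 0.
x = (−Ka + √(Ka² + 4·Ka·C₀))/2 = 2.61 × 10^-3 M
pH = −log(2.61 × 10^-3) = 2.58

pH = 2.58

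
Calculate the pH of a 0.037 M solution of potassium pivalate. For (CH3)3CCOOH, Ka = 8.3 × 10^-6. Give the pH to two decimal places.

pH = 8.82

(CH3)3CCOO- is the conjugate base of the weak acid (CH3)3CCOOH.
Kb = Kw/Ka = 1.0×10^-14 / 8.3 × 10^-6 = 1.20 × 10^-9
Kb = x²/(0.037 − x) = 1.20 × 10^-9
Since Kb ≪ C₀, x ≈ √(Kb·C₀) = 6.66 × 10^-6 M.
Check: 0.018% ionized — well under 5%, approximation valid.
pOH = −log(6.66 × 10^-6) = 5.18; pH = 14.00 − 5.18 = 8.82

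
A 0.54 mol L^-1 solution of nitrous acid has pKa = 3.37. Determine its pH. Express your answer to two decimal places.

HNO2 ⇌ NO2- + H+
Ka = 10^(−3.37) = 4.27 × 10^-4
From the ICE table, Ka = x²/(0.54 − x) = 4.27 × 10^-4.
Neglecting x in the denominator: x = √(4.27 × 10^-4 × 0.54) = 1.52 × 10^-2 M
Check: 2.8% ionized — well under 5%, approximation valid.
pH = −log[H+] = −log(1.52 × 10^-2) = 1.82

pH = 1.82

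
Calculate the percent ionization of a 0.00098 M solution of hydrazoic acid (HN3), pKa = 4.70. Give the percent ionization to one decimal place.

13.3%

HN3 ⇌ N3- + H+; let x = [H+] at equilibrium.
Ka = 10^(−4.70) = 2.00 × 10^-5
Ka = x²/(C₀ − x); solving the quadratic gives x = 1.30 × 10^-4 M.
% ionization = x/C₀ × 100% = 1.30 × 10^-4/0.00098 × 100% = 13.3%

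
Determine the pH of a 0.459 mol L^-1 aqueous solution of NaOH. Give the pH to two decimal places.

pH = 13.66

NaOH is a strong base; [OH-] = 0.459 M.
pOH = -log(0.459) = 0.34
pH = 14.00 - 0.34 = 13.66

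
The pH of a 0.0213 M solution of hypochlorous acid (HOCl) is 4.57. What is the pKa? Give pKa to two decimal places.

pKa = 7.47

[H+] = 10^(-4.57) = 2.69 × 10^-5 M
At equilibrium [HA] = 0.0213 − 2.69 × 10^-5 = 2.13 × 10^-2 M
Ka = [H+][A-]/[HA] = (2.69 × 10^-5)² / 2.13 × 10^-2 = 3.40 × 10^-8
pKa = -log(3.40 × 10^-8) = 7.47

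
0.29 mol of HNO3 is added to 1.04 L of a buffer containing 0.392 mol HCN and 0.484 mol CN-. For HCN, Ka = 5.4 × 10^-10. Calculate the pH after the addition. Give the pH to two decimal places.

After neutralization: n(HCN) = 0.682 mol, n(CN-) = 0.194 mol.
pKa = −log(5.4 × 10^-10) = 9.268
Henderson–Hasselbalch with mole ratio 0.194/0.682: pH = 9.268 + (-0.546)

pH = 8.72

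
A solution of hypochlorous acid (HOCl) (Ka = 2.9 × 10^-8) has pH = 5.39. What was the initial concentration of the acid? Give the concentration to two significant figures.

[H+] = 10^(-5.39) = 4.07 × 10^-6 M = x
Ka = x²/(C₀ − x) ⇒ C₀ = x + x²/Ka
C₀ = 4.07 × 10^-6 + (4.07 × 10^-6)²/(2.9 × 10^-8) = 5.75 × 10^-4 M

C₀ = 5.8 × 10^-4 M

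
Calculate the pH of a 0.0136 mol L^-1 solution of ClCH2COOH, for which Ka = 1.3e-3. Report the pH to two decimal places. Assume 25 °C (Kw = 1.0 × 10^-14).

pH = 2.44

ClCH2COOH ⇌ ClCH2COO- + H+
Let x = [H+] at equilibrium. Ka = x²/(0.0136 − x).
The 5% rule fails; solving x² + Ka·x − Ka·C₀ = 0 exactly:
x = [−0.0013 + √(0.0013² + 7.07e-05)]/2 = 3.60 × 10^-3 M
pH = −log[H+] = −log(3.60 × 10^-3) = 2.44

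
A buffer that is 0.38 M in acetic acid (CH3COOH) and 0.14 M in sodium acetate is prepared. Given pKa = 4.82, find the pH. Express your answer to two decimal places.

pH = 4.39

Using pH = pKa + log([base]/[acid]) with [base]/[acid] = 0.14/0.38:
pH = 4.82 + (-0.434) = 4.39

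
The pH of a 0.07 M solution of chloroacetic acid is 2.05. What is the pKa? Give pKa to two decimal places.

[H+] = 10^(-2.05) = 8.91 × 10^-3 M
At equilibrium [HA] = 0.07 − 8.91 × 10^-3 = 6.11 × 10^-2 M
Ka = [H+][A-]/[HA] = (8.91 × 10^-3)² / 6.11 × 10^-2 = 1.30 × 10^-3
pKa = -log(1.30 × 10^-3) = 2.89

pKa = 2.89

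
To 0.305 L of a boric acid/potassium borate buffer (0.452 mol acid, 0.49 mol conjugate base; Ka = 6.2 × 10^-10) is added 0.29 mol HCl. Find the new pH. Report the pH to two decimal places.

After neutralization: n(B(OH)3) = 0.742 mol, n(B(OH)4-) = 0.2 mol.
pKa = −log(6.2 × 10^-10) = 9.208
pH = pKa + log(n_B(OH)4-/n_B(OH)3) = 9.208 + log(0.2/0.742) = 9.208 + (-0.569)

pH = 8.64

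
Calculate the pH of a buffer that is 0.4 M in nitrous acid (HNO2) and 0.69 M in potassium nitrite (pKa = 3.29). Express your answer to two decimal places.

pH = pKa + log([A⁻]/[HA]) = 3.29 + log(0.69/0.4)
pH = 3.29 + (+0.237) = 3.53

pH = 3.53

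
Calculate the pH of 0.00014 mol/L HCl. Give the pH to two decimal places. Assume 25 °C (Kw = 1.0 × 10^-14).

HCl is a strong acid and dissociates completely, so [H+] = 0.00014 M.
pH = -log(0.00014) = 3.85

pH = 3.85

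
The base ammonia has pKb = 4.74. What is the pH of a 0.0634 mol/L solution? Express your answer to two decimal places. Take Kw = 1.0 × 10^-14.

NH3 + H2O ⇌ NH4+ + OH-
Kb = 10^(−4.74) = 1.82 × 10^-5
Kb = [OH-]²/(0.0634 − [OH-]) = 1.82 × 10^-5
Since Kb ≪ C₀, [OH-] ≈ √(Kb·C₀) = 1.07 × 10^-3 M.
pOH = −log(1.07 × 10^-3) = 2.97; pH = 14.00 − 2.97 = 11.03

pH = 11.03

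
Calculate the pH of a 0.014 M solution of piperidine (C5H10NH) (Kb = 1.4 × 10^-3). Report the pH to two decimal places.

C5H10NH + H2O ⇌ C5H10NH2+ + OH-
Kb = [OH-]²/(0.014 − [OH-]) = 1.4 × 10^-3
Here C₀/Kb ≈ 10, so the small-[OH-] approximation fails. Use the quadratic:
[OH-] = (−Kb + √(Kb² + 4·Kb·C₀))/2 = 3.78 × 10^-3 M
pOH = 2.42, so pH = 14.00 − pOH = 11.58

pH = 11.58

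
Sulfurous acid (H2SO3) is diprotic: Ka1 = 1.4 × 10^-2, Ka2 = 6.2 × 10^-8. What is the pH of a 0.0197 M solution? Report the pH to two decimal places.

Ka1 ≫ Ka2, so treat the first dissociation as the only significant source of H+.
Ka1 = x²/(0.0197 − x) = 1.4 × 10^-2
Solving the quadratic: x = (−Ka1 + √(Ka1² + 4·Ka1·C₀))/2 = 1.10 × 10^-2 M
pH = −log(1.10 × 10^-2) = 1.96

pH = 1.96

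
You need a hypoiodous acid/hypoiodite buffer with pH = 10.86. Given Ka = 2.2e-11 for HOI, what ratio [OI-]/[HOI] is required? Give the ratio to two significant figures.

pKa = -log(2.2 × 10^-11) = 10.658
pH = pKa + log(r) ⇒ log(r) = 10.86 − 10.658 = +0.202
r = [OI-]/[HOI] = 10^(+0.202) = 1.59

ratio = 1.6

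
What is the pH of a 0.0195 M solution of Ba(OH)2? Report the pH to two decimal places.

Ba(OH)2 is a strong base (each formula unit releases 2 OH-); [OH-] = 0.039 M.
pOH = -log(0.039) = 1.41
pH = 14.00 - 1.41 = 12.59

pH = 12.59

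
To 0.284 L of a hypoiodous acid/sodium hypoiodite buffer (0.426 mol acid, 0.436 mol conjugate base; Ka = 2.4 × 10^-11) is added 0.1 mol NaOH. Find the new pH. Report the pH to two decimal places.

pH = 10.84

After neutralization: n(HOI) = 0.326 mol, n(OI-) = 0.536 mol.
pKa = −log(2.4 × 10^-11) = 10.620
pH = pKa + log([A⁻]/[HA]) = 10.620 + log(0.536/0.326) = 10.620 +0.216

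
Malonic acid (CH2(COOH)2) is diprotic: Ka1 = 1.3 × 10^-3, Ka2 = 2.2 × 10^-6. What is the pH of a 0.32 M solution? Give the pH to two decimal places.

pH = 1.70

Since Ka1 ≫ Ka2, the first ionization dominates [H+].
Ka1 = x²/(0.32 − x) = 1.3 × 10^-3
Solving the quadratic: x = (−Ka1 + √(Ka1² + 4·Ka1·C₀))/2 = 1.98 × 10^-2 M
pH = −log(1.98 × 10^-2) = 1.70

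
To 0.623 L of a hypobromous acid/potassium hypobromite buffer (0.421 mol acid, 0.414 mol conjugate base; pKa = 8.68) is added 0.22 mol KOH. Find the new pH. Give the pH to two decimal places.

pH = 9.18

OH- converts HOBr to OBr-: HOBr → 0.201 mol, OBr- → 0.634 mol.
Henderson–Hasselbalch with mole ratio 0.634/0.201: pH = 8.68 + (+0.499)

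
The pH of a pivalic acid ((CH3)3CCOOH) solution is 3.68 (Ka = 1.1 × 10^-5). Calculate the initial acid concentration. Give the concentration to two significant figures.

[H+] = 10^(-3.68) = 2.09 × 10^-4 M = x
Ka = x²/(C₀ − x) ⇒ C₀ = x + x²/Ka
C₀ = 2.09 × 10^-4 + (2.09 × 10^-4)²/(1.1 × 10^-5) = 4.18 × 10^-3 M

C₀ = 4.2 × 10^-3 M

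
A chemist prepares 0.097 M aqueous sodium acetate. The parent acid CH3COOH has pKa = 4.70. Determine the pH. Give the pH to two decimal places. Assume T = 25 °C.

pH = 8.84

CH3COO- is the conjugate base of the weak acid CH3COOH.
Ka = 10^(−4.70) = 2.00 × 10^-5
Kb = Kw/Ka = 1.0×10^-14 / 2.00 × 10^-5 = 5.00 × 10^-10
Let x = [OH-] at equilibrium. Kb = x²/(0.097 − x).
Neglecting x in the denominator: x = √(5.00 × 10^-10 × 0.097) = 6.96 × 10^-6 M
pOH = −log(6.96 × 10^-6) = 5.16; pH = 14.00 − 5.16 = 8.84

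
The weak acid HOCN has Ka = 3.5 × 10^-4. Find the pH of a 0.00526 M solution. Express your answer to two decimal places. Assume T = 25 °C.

HOCN ⇌ OCN- + H+
From the ICE table, Ka = [H+]²/(0.00526 − [H+]) = 3.5 × 10^-4.
The 5% rule fails; solving [H+]² + Ka·[H+] − Ka·C₀ = 0 exactly:
[H+] = (−Ka + √(Ka² + 4·Ka·C₀))/2 = 1.19 × 10^-3 M
pH = −log(1.19 × 10^-3) = 2.92

pH = 2.92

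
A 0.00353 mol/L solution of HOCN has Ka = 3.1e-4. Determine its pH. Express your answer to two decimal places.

HOCN ⇌ OCN- + H+
Ka = [H+]²/(0.00353 − [H+]) = 3.1 × 10^-4
[H+] is not negligible relative to C₀; solve [H+]² + 0.00031·[H+] − 1.09e-06 = 0.
[H+] = (−Ka + √(Ka² + 4·Ka·C₀))/2 = 9.03 × 10^-4 M
pH = −log(9.03 × 10^-4) = 3.04

pH = 3.04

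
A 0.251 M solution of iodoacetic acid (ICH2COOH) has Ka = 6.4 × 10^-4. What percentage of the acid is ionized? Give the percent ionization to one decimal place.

ICH2COOH ⇌ ICH2COO- + H+; let x = [H+] at equilibrium.
Solve x² + 0.00064x − 0.000161 = 0 → x = 1.24 × 10^-2 M
% ionization = x/C₀ × 100% = 1.24 × 10^-2/0.251 × 100% = 4.9%

4.9%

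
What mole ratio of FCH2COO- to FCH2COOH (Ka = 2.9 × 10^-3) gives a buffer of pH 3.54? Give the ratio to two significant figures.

pKa = -log(2.9 × 10^-3) = 2.538
pH = pKa + log(r) ⇒ log(r) = 3.54 − 2.538 = +1.002
r = [FCH2COO-]/[FCH2COOH] = 10^(+1.002) = 10

ratio = 10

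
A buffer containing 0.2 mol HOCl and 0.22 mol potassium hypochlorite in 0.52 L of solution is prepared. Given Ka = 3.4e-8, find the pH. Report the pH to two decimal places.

pKa = −log(3.4 × 10^-8) = 7.469
pH = pKa + log([A⁻]/[HA]) = 7.469 + log(0.22/0.2)
pH = 7.469 + (+0.041) = 7.51

pH = 7.51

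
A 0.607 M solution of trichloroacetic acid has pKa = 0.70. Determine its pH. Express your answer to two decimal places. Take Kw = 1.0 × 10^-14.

Cl3CCOOH ⇌ Cl3CCOO- + H+
Ka = 10^(−0.70) = 2.00 × 10^-1
From the ICE table, Ka = x²/(0.607 − x) = 2.00 × 10^-1.
Here C₀/Ka ≈ 3.03, so the small-x approximation fails. Use the quadratic:
x = (−Ka + √(Ka² + 4·Ka·C₀))/2 = 2.62 × 10^-1 M
pH = −log[H+] = −log(2.62 × 10^-1) = 0.58

pH = 0.58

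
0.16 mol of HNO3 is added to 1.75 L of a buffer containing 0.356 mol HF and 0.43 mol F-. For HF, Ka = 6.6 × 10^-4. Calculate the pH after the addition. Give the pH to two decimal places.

pH = 2.90

Added H+ converts F- to HF: HF → 0.516 mol, F- → 0.27 mol.
pKa = −log(6.6 × 10^-4) = 3.180
Henderson–Hasselbalch with mole ratio 0.27/0.516: pH = 3.180 + (-0.281)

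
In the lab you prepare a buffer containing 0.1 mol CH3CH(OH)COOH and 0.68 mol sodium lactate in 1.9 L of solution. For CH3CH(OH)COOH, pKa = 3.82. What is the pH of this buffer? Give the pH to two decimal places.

Henderson–Hasselbalch: pH = pKa + log([CH3CH(OH)COO-]/[CH3CH(OH)COOH]) = 3.82 + log(0.68/0.1)
pH = 3.82 + (+0.833) = 4.65

pH = 4.65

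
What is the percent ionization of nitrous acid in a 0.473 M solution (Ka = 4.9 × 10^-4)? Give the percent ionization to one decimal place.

3.2%

HNO2 ⇌ NO2- + H+; let x = [H+] at equilibrium.
x ≈ √(Ka·C₀) = √(4.9 × 10^-4 × 0.473) = 1.52 × 10^-2 M
Fraction ionized = 1.52 × 10^-2 / 0.473 = 0.0321 → 3.2%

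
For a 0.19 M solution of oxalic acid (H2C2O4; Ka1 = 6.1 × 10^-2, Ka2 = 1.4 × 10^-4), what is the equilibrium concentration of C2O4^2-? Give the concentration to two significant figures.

First ionization gives [H+] ≈ [HC2O4-] = 8.14 × 10^-2 M.
Second step: Ka2 = [H+][C2O4^2-]/[HC2O4-] ≈ [C2O4^2-] (since [H+] ≈ [HC2O4-]).
So [C2O4^2-] ≈ Ka2.

1.4 × 10^-4 M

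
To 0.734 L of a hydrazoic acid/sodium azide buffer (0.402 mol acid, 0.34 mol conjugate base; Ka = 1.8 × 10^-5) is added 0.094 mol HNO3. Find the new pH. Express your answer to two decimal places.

Added H+ converts N3- to HN3: HN3 → 0.496 mol, N3- → 0.246 mol.
pKa = −log(1.8 × 10^-5) = 4.745
Henderson–Hasselbalch with mole ratio 0.246/0.496: pH = 4.745 + (-0.305)

pH = 4.44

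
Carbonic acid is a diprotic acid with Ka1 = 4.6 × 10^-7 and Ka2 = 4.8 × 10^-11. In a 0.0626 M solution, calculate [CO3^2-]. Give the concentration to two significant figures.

First ionization gives [H+] ≈ [HCO3-] = 1.70 × 10^-4 M.
Second step: Ka2 = [H+][CO3^2-]/[HCO3-] ≈ [CO3^2-] (since [H+] ≈ [HCO3-]).
So [CO3^2-] ≈ Ka2.

4.8 × 10^-11 M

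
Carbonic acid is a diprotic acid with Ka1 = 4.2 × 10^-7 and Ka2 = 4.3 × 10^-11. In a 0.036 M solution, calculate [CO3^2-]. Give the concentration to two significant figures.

First ionization gives [H+] ≈ [HCO3-] = 1.23 × 10^-4 M.
Second step: Ka2 = [H+][CO3^2-]/[HCO3-] ≈ [CO3^2-] (since [H+] ≈ [HCO3-]).
So [CO3^2-] ≈ Ka2.

4.3 × 10^-11 M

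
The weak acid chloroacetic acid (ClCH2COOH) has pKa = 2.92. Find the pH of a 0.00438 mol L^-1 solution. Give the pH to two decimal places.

ClCH2COOH ⇌ ClCH2COO- + H+
Ka = 10^(−2.92) = 1.20 × 10^-3
Ka = [H+]²/(0.00438 − [H+]) = 1.20 × 10^-3
The 5% rule fails; solving [H+]² + Ka·[H+] − Ka·C₀ = 0 exactly:
[H+] = [−0.0012 + √(0.0012² + 2.1e-05)]/2 = 1.77 × 10^-3 M
pH = −log[H+] = −log(1.77 × 10^-3) = 2.75

pH = 2.75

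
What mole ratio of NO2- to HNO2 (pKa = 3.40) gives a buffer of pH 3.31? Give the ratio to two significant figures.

pH = pKa + log(r) ⇒ log(r) = 3.31 − 3.40 = -0.09
r = [NO2-]/[HNO2] = 10^(-0.09) = 0.813

ratio = 0.81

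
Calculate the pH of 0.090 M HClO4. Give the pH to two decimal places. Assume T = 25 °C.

HClO4 is a strong acid and dissociates completely, so [H+] = 0.090 M.
pH = -log(0.09) = 1.05

pH = 1.05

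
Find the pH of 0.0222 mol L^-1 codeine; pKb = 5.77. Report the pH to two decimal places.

C18H21NO3 + H2O ⇌ C18H22NO3+ + OH-
Kb = 10^(−5.77) = 1.70 × 10^-6
Kb = [OH-]²/(0.0222 − [OH-]) = 1.70 × 10^-6
Assume [OH-] ≪ 0.0222: [OH-] ≈ √(1.70 × 10^-6 × 0.0222) = 1.94 × 10^-4 M
Check: 0.88% ionized — well under 5%, approximation valid.
pOH = 3.71, so pH = 14.00 − pOH = 10.29

pH = 10.29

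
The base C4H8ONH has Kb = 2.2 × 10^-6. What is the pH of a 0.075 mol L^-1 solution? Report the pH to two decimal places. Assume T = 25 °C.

C4H8ONH + H2O ⇌ C4H8ONH2+ + OH-
Let x = [OH-] at equilibrium. Kb = x²/(0.075 − x).
Since Kb ≪ C₀, x ≈ √(Kb·C₀) = 4.06 × 10^-4 M.
pOH = 3.39, so pH = 14.00 − pOH = 10.61

pH = 10.61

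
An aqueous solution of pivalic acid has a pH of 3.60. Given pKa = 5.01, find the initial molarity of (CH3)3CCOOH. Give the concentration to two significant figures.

[H+] = 10^(-3.60) = 2.51 × 10^-4 M = x
Ka = 10^(−5.01) = 9.77 × 10^-6
Ka = x²/(C₀ − x) ⇒ C₀ = x + x²/Ka
C₀ = 2.51 × 10^-4 + (2.51 × 10^-4)²/(9.77 × 10^-6) = 6.70 × 10^-3 M

C₀ = 6.7 × 10^-3 M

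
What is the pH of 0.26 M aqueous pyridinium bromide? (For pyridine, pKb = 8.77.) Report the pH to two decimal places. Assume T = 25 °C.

pH = 2.91

C5H5NH+ is the conjugate acid of the weak base C5H5N.
Kb = 10^(−8.77) = 1.70 × 10^-9
Ka = Kw/Kb = 1.0×10^-14 / 1.70 × 10^-9 = 5.88 × 10^-6
From the ICE table, Ka = x²/(0.26 − x) = 5.88 × 10^-6.
Neglecting x in the denominator: x = √(5.88 × 10^-6 × 0.26) = 1.24 × 10^-3 M
Check: 0.48% ionized — well under 5%, approximation valid.
pH = −log(1.24 × 10^-3) = 2.91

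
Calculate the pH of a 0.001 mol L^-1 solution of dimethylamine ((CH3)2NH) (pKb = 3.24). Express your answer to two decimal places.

pH = 10.72

(CH3)2NH + H2O ⇌ (CH3)2NH2+ + OH-
Kb = 10^(−3.24) = 5.75 × 10^-4
Let x = [OH-] at equilibrium. Kb = x²/(0.001 − x).
The 5% rule fails; solving x² + Kb·x − Kb·C₀ = 0 exactly:
x = (−Kb + √(Kb² + 4·Kb·C₀))/2 = 5.23 × 10^-4 M
pOH = −log(5.23 × 10^-4) = 3.28; pH = 14.00 − 3.28 = 10.72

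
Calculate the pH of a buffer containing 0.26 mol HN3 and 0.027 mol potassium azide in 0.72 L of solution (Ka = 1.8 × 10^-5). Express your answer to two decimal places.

pKa = −log(1.8 × 10^-5) = 4.745
Henderson–Hasselbalch: pH = pKa + log([N3-]/[HN3]) = 4.745 + log(0.027/0.26)
pH = 4.745 + (-0.984) = 3.76

pH = 3.76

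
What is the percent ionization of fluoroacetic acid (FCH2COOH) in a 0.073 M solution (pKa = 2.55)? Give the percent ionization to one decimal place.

17.8%

FCH2COOH ⇌ FCH2COO- + H+; let x = [H+] at equilibrium.
Ka = 10^(−2.55) = 2.82 × 10^-3
Ka = x²/(C₀ − x); solving the quadratic gives x = 1.30 × 10^-2 M.
% ionization = x/C₀ × 100% = 1.30 × 10^-2/0.073 × 100% = 17.8%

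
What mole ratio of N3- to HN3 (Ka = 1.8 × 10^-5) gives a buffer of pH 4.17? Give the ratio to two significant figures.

ratio = 0.27

pKa = -log(1.8 × 10^-5) = 4.745
pH = pKa + log(r) ⇒ log(r) = 4.17 − 4.745 = -0.575
r = [N3-]/[HN3] = 10^(-0.575) = 0.266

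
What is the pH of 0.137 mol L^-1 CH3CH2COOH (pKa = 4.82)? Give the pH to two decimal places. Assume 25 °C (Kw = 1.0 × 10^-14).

pH = 2.84

CH3CH2COOH ⇌ CH3CH2COO- + H+
Ka = 10^(−4.82) = 1.51 × 10^-5
Ka = [H+]²/(0.137 − [H+]) = 1.51 × 10^-5
Since Ka ≪ C₀, [H+] ≈ √(Ka·C₀) = 1.44 × 10^-3 M.
pH = −log(1.44 × 10^-3) = 2.84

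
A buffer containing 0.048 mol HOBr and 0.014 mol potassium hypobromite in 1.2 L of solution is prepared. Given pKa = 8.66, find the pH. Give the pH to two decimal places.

pH = 8.12

Henderson–Hasselbalch: pH = pKa + log([OBr-]/[HOBr]) = 8.66 + log(0.014/0.048)
pH = 8.66 + (-0.535) = 8.12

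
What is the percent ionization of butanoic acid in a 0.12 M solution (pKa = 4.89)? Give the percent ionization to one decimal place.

1.0%

CH3(CH2)2COOH ⇌ CH3(CH2)2COO- + H+; let x = [H+] at equilibrium.
Ka = 10^(−4.89) = 1.29 × 10^-5
x ≈ √(Ka·C₀) = √(1.29 × 10^-5 × 0.12) = 1.24 × 10^-3 M
% ionization = x/C₀ × 100% = 1.24 × 10^-3/0.12 × 100% = 1.0%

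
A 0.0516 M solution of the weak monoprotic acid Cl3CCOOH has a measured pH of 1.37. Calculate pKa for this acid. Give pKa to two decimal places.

pKa = 0.69

[H+] = 10^(-1.37) = 4.27 × 10^-2 M
At equilibrium [HA] = 0.0516 − 4.27 × 10^-2 = 8.90 × 10^-3 M
Ka = [H+][A-]/[HA] = (4.27 × 10^-2)² / 8.90 × 10^-3 = 2.05 × 10^-1
pKa = -log(2.05 × 10^-1) = 0.69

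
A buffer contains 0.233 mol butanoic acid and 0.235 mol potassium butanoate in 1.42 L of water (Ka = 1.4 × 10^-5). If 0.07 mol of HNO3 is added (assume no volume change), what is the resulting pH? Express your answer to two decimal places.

pH = 4.59

Added H+ converts CH3(CH2)2COO- to CH3(CH2)2COOH: CH3(CH2)2COOH → 0.303 mol, CH3(CH2)2COO- → 0.165 mol.
pKa = −log(1.4 × 10^-5) = 4.854
pH = pKa + log(n_CH3(CH2)2COO-/n_CH3(CH2)2COOH) = 4.854 + log(0.165/0.303) = 4.854 + (-0.264)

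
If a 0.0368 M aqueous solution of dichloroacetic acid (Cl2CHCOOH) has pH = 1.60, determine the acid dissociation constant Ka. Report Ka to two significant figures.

[H+] = 10^(-1.60) = 2.51 × 10^-2 M
At equilibrium [HA] = 0.0368 − 2.51 × 10^-2 = 1.17 × 10^-2 M
Ka = [H+][A-]/[HA] = (2.51 × 10^-2)² / 1.17 × 10^-2 = 5.4 × 10^-2

Ka = 5.4 × 10^-2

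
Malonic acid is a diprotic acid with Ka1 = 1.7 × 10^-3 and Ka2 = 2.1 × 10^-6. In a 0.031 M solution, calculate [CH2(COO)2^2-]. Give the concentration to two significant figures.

First ionization gives [H+] ≈ [CH2(COOH)COO-] = 6.46 × 10^-3 M.
Second step: Ka2 = [H+][CH2(COO)2^2-]/[CH2(COOH)COO-] ≈ [CH2(COO)2^2-] (since [H+] ≈ [CH2(COOH)COO-]).
So [CH2(COO)2^2-] ≈ Ka2.

2.1 × 10^-6 M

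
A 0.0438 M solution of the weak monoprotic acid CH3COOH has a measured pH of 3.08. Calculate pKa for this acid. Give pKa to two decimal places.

[H+] = 10^(-3.08) = 8.32 × 10^-4 M
At equilibrium [HA] = 0.0438 − 8.32 × 10^-4 = 4.30 × 10^-2 M
Ka = [H+][A-]/[HA] = (8.32 × 10^-4)² / 4.30 × 10^-2 = 1.61 × 10^-5
pKa = -log(1.61 × 10^-5) = 4.79

pKa = 4.79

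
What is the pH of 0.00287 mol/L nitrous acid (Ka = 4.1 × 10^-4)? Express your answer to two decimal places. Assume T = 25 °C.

HNO2 ⇌ NO2- + H+
Ka = x²/(0.00287 − x) = 4.1 × 10^-4
Here C₀/Ka ≈ 7, so the small-x approximation fails. Use the quadratic:
x = [−0.00041 + √(0.00041² + 4.71e-06)]/2 = 8.99 × 10^-4 M
pH = −log(8.99 × 10^-4) = 3.05

pH = 3.05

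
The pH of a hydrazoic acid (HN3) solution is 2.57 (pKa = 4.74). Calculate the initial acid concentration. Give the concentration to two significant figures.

C₀ = 4.0 × 10^-1 M

[H+] = 10^(-2.57) = 2.69 × 10^-3 M = x
Ka = 10^(−4.74) = 1.82 × 10^-5
Ka = x²/(C₀ − x) ⇒ C₀ = x + x²/Ka
C₀ = 2.69 × 10^-3 + (2.69 × 10^-3)²/(1.82 × 10^-5) = 4.00 × 10^-1 M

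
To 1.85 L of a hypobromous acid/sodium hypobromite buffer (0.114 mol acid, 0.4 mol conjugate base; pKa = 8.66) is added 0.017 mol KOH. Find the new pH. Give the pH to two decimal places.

pH = 9.29

OH- converts HOBr to OBr-: HOBr → 0.097 mol, OBr- → 0.417 mol.
Henderson–Hasselbalch with mole ratio 0.417/0.097: pH = 8.66 + (+0.633)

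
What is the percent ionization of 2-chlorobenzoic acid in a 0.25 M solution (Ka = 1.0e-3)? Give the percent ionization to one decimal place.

ClC6H4COOH ⇌ ClC6H4COO- + H+; let x = [H+] at equilibrium.
Ka = x²/(C₀ − x); solving the quadratic gives x = 1.53 × 10^-2 M.
Fraction ionized = 1.53 × 10^-2 / 0.25 = 0.0612 → 6.1%

6.1%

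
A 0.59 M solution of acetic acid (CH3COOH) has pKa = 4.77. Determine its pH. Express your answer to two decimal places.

CH3COOH ⇌ CH3COO- + H+
Ka = 10^(−4.77) = 1.70 × 10^-5
Ka = x²/(0.59 − x) = 1.70 × 10^-5
Neglecting x in the denominator: x = √(1.70 × 10^-5 × 0.59) = 3.17 × 10^-3 M
(x/C₀ = 0.54% < 5%, so the approximation holds.)
pH = −log[H+] = −log(3.17 × 10^-3) = 2.50

pH = 2.50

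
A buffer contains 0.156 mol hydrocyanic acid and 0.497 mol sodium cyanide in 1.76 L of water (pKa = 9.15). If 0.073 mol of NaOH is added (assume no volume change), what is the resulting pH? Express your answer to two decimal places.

pH = 9.99

After neutralization: n(HCN) = 0.083 mol, n(CN-) = 0.57 mol.
pH = pKa + log([A⁻]/[HA]) = 9.15 + log(0.57/0.083) = 9.15 +0.837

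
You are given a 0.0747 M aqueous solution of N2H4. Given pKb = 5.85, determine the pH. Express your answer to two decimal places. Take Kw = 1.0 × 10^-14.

pH = 10.51

N2H4 + H2O ⇌ N2H5+ + OH-
Kb = 10^(−5.85) = 1.41 × 10^-6
From the ICE table, Kb = x²/(0.0747 − x) = 1.41 × 10^-6.
Assume x ≪ 0.0747: x ≈ √(1.41 × 10^-6 × 0.0747) = 3.25 × 10^-4 M
(x/C₀ = 0.43% < 5%, so the approximation holds.)
pOH = 3.49, so pH = 14.00 − pOH = 10.51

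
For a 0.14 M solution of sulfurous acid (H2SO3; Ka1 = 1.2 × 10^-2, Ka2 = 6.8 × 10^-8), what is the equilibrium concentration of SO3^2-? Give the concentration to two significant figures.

First ionization gives [H+] ≈ [HSO3-] = 3.54 × 10^-2 M.
Second step: Ka2 = [H+][SO3^2-]/[HSO3-] ≈ [SO3^2-] (since [H+] ≈ [HSO3-]).
So [SO3^2-] ≈ Ka2.

6.8 × 10^-8 M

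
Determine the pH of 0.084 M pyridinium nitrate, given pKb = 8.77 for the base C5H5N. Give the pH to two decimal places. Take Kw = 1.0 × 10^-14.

C5H5NH+ is the conjugate acid of the weak base C5H5N.
Kb = 10^(−8.77) = 1.70 × 10^-9
Ka = Kw/Kb = 1.0×10^-14 / 1.70 × 10^-9 = 5.88 × 10^-6
Ka = [H+]²/(0.084 − [H+]) = 5.88 × 10^-6
Neglecting [H+] in the denominator: [H+] = √(5.88 × 10^-6 × 0.084) = 7.03 × 10^-4 M
([H+]/C₀ = 0.84% < 5%, so the approximation holds.)
pH = −log(7.03 × 10^-4) = 3.15

pH = 3.15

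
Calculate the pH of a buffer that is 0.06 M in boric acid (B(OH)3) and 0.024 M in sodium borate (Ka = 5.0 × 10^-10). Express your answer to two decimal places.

pKa = −log(5.0 × 10^-10) = 9.301
Henderson–Hasselbalch: pH = pKa + log([B(OH)4-]/[B(OH)3]) = 9.301 + log(0.024/0.06)
pH = 9.301 + (-0.398) = 8.90

pH = 8.90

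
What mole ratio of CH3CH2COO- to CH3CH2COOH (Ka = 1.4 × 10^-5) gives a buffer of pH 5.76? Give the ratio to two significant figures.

ratio = 8.1

pKa = -log(1.4 × 10^-5) = 4.854
pH = pKa + log(r) ⇒ log(r) = 5.76 − 4.854 = +0.906
r = [CH3CH2COO-]/[CH3CH2COOH] = 10^(+0.906) = 8.05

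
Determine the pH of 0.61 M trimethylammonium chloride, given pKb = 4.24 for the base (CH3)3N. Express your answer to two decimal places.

(CH3)3NH+ is the conjugate acid of the weak base (CH3)3N.
Kb = 10^(−4.24) = 5.75 × 10^-5
Ka = Kw/Kb = 1.0×10^-14 / 5.75 × 10^-5 = 1.74 × 10^-10
Ka = x²/(0.61 − x) = 1.74 × 10^-10
Assume x ≪ 0.61: x ≈ √(1.74 × 10^-10 × 0.61) = 1.03 × 10^-5 M
Check: 0.0017% ionized — well under 5%, approximation valid.
pH = −log(1.03 × 10^-5) = 4.99

pH = 4.99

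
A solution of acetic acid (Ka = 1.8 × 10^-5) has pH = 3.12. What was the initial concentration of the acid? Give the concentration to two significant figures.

[H+] = 10^(-3.12) = 7.59 × 10^-4 M = x
Ka = x²/(C₀ − x) ⇒ C₀ = x + x²/Ka
C₀ = 7.59 × 10^-4 + (7.59 × 10^-4)²/(1.8 × 10^-5) = 3.28 × 10^-2 M

C₀ = 3.3 × 10^-2 M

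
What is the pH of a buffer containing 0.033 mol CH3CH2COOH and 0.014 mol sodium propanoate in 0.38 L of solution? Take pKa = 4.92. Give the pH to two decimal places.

pH = 4.55

pH = pKa + log([A⁻]/[HA]) = 4.92 + log(0.014/0.033)
pH = 4.92 + (-0.372) = 4.55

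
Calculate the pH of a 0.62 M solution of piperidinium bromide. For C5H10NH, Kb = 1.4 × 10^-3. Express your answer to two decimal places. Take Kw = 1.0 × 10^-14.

pH = 5.68

C5H10NH2+ is the conjugate acid of the weak base C5H10NH.
Ka = Kw/Kb = 1.0×10^-14 / 1.4 × 10^-3 = 7.14 × 10^-12
Let x = [H+] at equilibrium. Ka = x²/(0.62 − x).
Neglecting x in the denominator: x = √(7.14 × 10^-12 × 0.62) = 2.10 × 10^-6 M
pH = −log[H+] = −log(2.10 × 10^-6) = 5.68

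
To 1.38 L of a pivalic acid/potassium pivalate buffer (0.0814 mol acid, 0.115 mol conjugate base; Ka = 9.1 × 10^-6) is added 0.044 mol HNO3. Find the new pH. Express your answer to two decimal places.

pH = 4.79

After neutralization: n((CH3)3CCOOH) = 0.125 mol, n((CH3)3CCOO-) = 0.071 mol.
pKa = −log(9.1 × 10^-6) = 5.041
pH = pKa + log(n_(CH3)3CCOO-/n_(CH3)3CCOOH) = 5.041 + log(0.071/0.125) = 5.041 + (-0.246)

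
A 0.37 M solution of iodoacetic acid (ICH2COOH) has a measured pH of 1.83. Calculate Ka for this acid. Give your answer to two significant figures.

[H+] = 10^(-1.83) = 1.48 × 10^-2 M
At equilibrium [HA] = 0.37 − 1.48 × 10^-2 = 3.55 × 10^-1 M
Ka = [H+][A-]/[HA] = (1.48 × 10^-2)² / 3.55 × 10^-1 = 6.2 × 10^-4

Ka = 6.2 × 10^-4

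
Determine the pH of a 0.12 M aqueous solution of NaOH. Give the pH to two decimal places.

NaOH is a strong base; [OH-] = 0.12 M.
pOH = -log(0.12) = 0.92
pH = 14.00 - 0.92 = 13.08

pH = 13.08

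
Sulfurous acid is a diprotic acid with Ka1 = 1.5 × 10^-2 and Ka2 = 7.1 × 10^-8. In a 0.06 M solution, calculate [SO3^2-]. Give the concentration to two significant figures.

7.1 × 10^-8 M

First ionization gives [H+] ≈ [HSO3-] = 2.34 × 10^-2 M.
Second step: Ka2 = [H+][SO3^2-]/[HSO3-] ≈ [SO3^2-] (since [H+] ≈ [HSO3-]).
So [SO3^2-] ≈ Ka2.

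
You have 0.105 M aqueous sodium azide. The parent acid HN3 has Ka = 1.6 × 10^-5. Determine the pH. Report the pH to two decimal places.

N3- is the conjugate base of the weak acid HN3.
Kb = Kw/Ka = 1.0×10^-14 / 1.6 × 10^-5 = 6.25 × 10^-10
From the ICE table, Kb = [OH-]²/(0.105 − [OH-]) = 6.25 × 10^-10.
Assume [OH-] ≪ 0.105: [OH-] ≈ √(6.25 × 10^-10 × 0.105) = 8.10 × 10^-6 M
Check: 0.0077% ionized — well under 5%, approximation valid.
pOH = −log(8.10 × 10^-6) = 5.09; pH = 14.00 − 5.09 = 8.91

pH = 8.91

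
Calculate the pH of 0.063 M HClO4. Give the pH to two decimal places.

pH = 1.20

HClO4 is a strong acid and dissociates completely, so [H+] = 0.063 M.
pH = -log(0.063) = 1.20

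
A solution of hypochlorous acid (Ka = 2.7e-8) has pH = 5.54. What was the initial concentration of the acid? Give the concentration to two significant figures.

[H+] = 10^(-5.54) = 2.88 × 10^-6 M = x
Ka = x²/(C₀ − x) ⇒ C₀ = x + x²/Ka
C₀ = 2.88 × 10^-6 + (2.88 × 10^-6)²/(2.7 × 10^-8) = 3.10 × 10^-4 M

C₀ = 3.1 × 10^-4 M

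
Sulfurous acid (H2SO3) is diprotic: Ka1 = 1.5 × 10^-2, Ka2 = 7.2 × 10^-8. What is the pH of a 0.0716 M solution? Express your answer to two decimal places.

pH = 1.58

Since Ka1 ≫ Ka2, the first ionization dominates [H+].
Ka1 = x²/(0.0716 − x) = 1.5 × 10^-2
Solving the quadratic: x = (−Ka1 + √(Ka1² + 4·Ka1·C₀))/2 = 2.61 × 10^-2 M
pH = −log(2.61 × 10^-2) = 1.58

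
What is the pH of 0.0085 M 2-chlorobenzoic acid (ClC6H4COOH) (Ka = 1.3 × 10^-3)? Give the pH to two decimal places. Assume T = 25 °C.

pH = 2.56

ClC6H4COOH ⇌ ClC6H4COO- + H+
Ka = [H+]²/(0.0085 − [H+]) = 1.3 × 10^-3
The 5% rule fails; solving [H+]² + Ka·[H+] − Ka·C₀ = 0 exactly:
[H+] = (−Ka + √(Ka² + 4·Ka·C₀))/2 = 2.74 × 10^-3 M
pH = −log[H+] = −log(2.74 × 10^-3) = 2.56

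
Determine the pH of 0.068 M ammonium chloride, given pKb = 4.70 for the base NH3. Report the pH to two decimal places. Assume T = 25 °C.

pH = 5.23

NH4+ is the conjugate acid of the weak base NH3.
Kb = 10^(−4.70) = 2.00 × 10^-5
Ka = Kw/Kb = 1.0×10^-14 / 2.00 × 10^-5 = 5.00 × 10^-10
Ka = [H+]²/(0.068 − [H+]) = 5.00 × 10^-10
Since Ka ≪ C₀, [H+] ≈ √(Ka·C₀) = 5.83 × 10^-6 M.
pH = −log(5.83 × 10^-6) = 5.23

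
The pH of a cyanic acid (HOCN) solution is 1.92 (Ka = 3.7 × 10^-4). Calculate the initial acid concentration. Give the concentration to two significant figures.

C₀ = 4.0 × 10^-1 M

[H+] = 10^(-1.92) = 1.20 × 10^-2 M = x
Ka = x²/(C₀ − x) ⇒ C₀ = x + x²/Ka
C₀ = 1.20 × 10^-2 + (1.20 × 10^-2)²/(3.7 × 10^-4) = 4.01 × 10^-1 M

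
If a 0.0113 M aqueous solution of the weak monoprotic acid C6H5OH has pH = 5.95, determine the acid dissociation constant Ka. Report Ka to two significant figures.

[H+] = 10^(-5.95) = 1.12 × 10^-6 M
At equilibrium [HA] = 0.0113 − 1.12 × 10^-6 = 1.13 × 10^-2 M
Ka = [H+][A-]/[HA] = (1.12 × 10^-6)² / 1.13 × 10^-2 = 1.1 × 10^-10

Ka = 1.1 × 10^-10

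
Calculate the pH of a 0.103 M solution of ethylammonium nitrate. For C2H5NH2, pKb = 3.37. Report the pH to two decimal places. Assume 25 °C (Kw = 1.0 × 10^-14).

pH = 5.81

C2H5NH3+ is the conjugate acid of the weak base C2H5NH2.
Kb = 10^(−3.37) = 4.27 × 10^-4
Ka = Kw/Kb = 1.0×10^-14 / 4.27 × 10^-4 = 2.34 × 10^-11
From the ICE table, Ka = [H+]²/(0.103 − [H+]) = 2.34 × 10^-11.
Assume [H+] ≪ 0.103: [H+] ≈ √(2.34 × 10^-11 × 0.103) = 1.55 × 10^-6 M
Check: 0.0015% ionized — well under 5%, approximation valid.
pH = −log[H+] = −log(1.55 × 10^-6) = 5.81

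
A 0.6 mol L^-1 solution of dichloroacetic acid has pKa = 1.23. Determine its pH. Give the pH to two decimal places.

Cl2CHCOOH ⇌ Cl2CHCOO- + H+
Ka = 10^(−1.23) = 5.89 × 10^-2
From the ICE table, Ka = [H+]²/(0.6 − [H+]) = 5.89 × 10^-2.
The 5% rule fails; solving [H+]² + Ka·[H+] − Ka·C₀ = 0 exactly:
[H+] = (−Ka + √(Ka² + 4·Ka·C₀))/2 = 1.61 × 10^-1 M
pH = −log(1.61 × 10^-1) = 0.79

pH = 0.79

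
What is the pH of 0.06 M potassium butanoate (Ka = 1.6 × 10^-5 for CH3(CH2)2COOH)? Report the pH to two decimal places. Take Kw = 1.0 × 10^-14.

CH3(CH2)2COO- is the conjugate base of the weak acid CH3(CH2)2COOH.
Kb = Kw/Ka = 1.0×10^-14 / 1.6 × 10^-5 = 6.25 × 10^-10
Let x = [OH-] at equilibrium. Kb = x²/(0.06 − x).
Assume x ≪ 0.06: x ≈ √(6.25 × 10^-10 × 0.06) = 6.12 × 10^-6 M
pOH = 5.21, so pH = 14.00 − pOH = 8.79

pH = 8.79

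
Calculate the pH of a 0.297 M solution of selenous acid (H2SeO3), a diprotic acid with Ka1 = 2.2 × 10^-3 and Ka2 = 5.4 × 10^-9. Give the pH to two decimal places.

Since Ka1 ≫ Ka2, the first ionization dominates [H+].
Ka1 = x²/(0.297 − x) = 2.2 × 10^-3
Solving the quadratic: x = (−Ka1 + √(Ka1² + 4·Ka1·C₀))/2 = 2.45 × 10^-2 M
pH = −log(2.45 × 10^-2) = 1.61

pH = 1.61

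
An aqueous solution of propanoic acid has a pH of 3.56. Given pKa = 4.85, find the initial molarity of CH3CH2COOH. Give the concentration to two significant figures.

C₀ = 5.6 × 10^-3 M

[H+] = 10^(-3.56) = 2.75 × 10^-4 M = x
Ka = 10^(−4.85) = 1.41 × 10^-5
Ka = x²/(C₀ − x) ⇒ C₀ = x + x²/Ka
C₀ = 2.75 × 10^-4 + (2.75 × 10^-4)²/(1.41 × 10^-5) = 5.64 × 10^-3 M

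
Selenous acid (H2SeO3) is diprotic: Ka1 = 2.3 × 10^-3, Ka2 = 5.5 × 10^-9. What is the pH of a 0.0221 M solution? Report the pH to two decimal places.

Since Ka1 ≫ Ka2, the first ionization dominates [H+].
Ka1 = x²/(0.0221 − x) = 2.3 × 10^-3
Solving the quadratic: x = (−Ka1 + √(Ka1² + 4·Ka1·C₀))/2 = 6.07 × 10^-3 M
pH = −log(6.07 × 10^-3) = 2.22

pH = 2.22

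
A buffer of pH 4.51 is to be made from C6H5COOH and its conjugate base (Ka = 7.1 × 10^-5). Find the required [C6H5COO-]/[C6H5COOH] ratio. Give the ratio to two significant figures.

ratio = 2.3

pKa = -log(7.1 × 10^-5) = 4.149
pH = pKa + log(r) ⇒ log(r) = 4.51 − 4.149 = +0.361
r = [C6H5COO-]/[C6H5COOH] = 10^(+0.361) = 2.3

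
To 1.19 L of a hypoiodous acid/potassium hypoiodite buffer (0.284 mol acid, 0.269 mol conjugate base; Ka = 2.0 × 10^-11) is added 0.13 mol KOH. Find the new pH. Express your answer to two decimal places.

OH- converts HOI to OI-: HOI → 0.154 mol, OI- → 0.399 mol.
pKa = −log(2.0 × 10^-11) = 10.699
Henderson–Hasselbalch with mole ratio 0.399/0.154: pH = 10.699 + (+0.413)

pH = 11.11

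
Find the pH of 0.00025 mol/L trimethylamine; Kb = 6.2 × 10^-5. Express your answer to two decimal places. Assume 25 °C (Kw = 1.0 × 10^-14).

(CH3)3N + H2O ⇌ (CH3)3NH+ + OH-
From the ICE table, Kb = [OH-]²/(0.00025 − [OH-]) = 6.2 × 10^-5.
Here C₀/Kb ≈ 4.03, so the small-[OH-] approximation fails. Use the quadratic:
[OH-] = (−Kb + √(Kb² + 4·Kb·C₀))/2 = 9.73 × 10^-5 M
pOH = −log(9.73 × 10^-5) = 4.01; pH = 14.00 − 4.01 = 9.99

pH = 9.99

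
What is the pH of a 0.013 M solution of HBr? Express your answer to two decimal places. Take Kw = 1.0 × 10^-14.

HBr is a strong acid and dissociates completely, so [H+] = 0.013 M.
pH = -log(0.013) = 1.89

pH = 1.89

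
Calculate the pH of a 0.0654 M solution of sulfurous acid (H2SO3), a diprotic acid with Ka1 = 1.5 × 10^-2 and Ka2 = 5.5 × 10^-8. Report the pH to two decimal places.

Ka1 ≫ Ka2, so treat the first dissociation as the only significant source of H+.
Ka1 = x²/(0.0654 − x) = 1.5 × 10^-2
Solving the quadratic: x = (−Ka1 + √(Ka1² + 4·Ka1·C₀))/2 = 2.47 × 10^-2 M
pH = −log(2.47 × 10^-2) = 1.61

pH = 1.61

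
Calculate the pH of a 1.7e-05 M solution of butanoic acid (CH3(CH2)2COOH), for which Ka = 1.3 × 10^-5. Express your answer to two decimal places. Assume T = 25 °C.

pH = 5.01

CH3(CH2)2COOH ⇌ CH3(CH2)2COO- + H+
From the ICE table, Ka = x²/(1.7e-05 − x) = 1.3 × 10^-5.
Here C₀/Ka ≈ 1.31, so the small-x approximation fails. Use the quadratic:
x = [−1.3e-05 + √(1.3e-05² + 8.84e-10)]/2 = 9.72 × 10^-6 M
pH = −log(9.72 × 10^-6) = 5.01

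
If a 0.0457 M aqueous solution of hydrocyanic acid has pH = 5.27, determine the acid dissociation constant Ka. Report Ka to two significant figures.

Ka = 6.3 × 10^-10

[H+] = 10^(-5.27) = 5.37 × 10^-6 M
At equilibrium [HA] = 0.0457 − 5.37 × 10^-6 = 4.57 × 10^-2 M
Ka = [H+][A-]/[HA] = (5.37 × 10^-6)² / 4.57 × 10^-2 = 6.3 × 10^-10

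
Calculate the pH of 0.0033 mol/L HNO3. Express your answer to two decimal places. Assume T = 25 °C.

pH = 2.48

HNO3 is a strong acid and dissociates completely, so [H+] = 0.0033 M.
pH = -log(0.0033) = 2.48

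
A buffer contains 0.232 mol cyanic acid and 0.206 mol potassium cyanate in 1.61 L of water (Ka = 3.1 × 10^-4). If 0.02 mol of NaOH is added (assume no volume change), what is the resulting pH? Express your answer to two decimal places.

pH = 3.54

After neutralization: n(HOCN) = 0.212 mol, n(OCN-) = 0.226 mol.
pKa = −log(3.1 × 10^-4) = 3.509
Henderson–Hasselbalch with mole ratio 0.226/0.212: pH = 3.509 + (+0.028)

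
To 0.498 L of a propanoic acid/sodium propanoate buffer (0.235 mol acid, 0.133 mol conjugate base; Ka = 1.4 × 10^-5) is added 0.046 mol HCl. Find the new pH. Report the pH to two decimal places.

Added H+ converts CH3CH2COO- to CH3CH2COOH: CH3CH2COOH → 0.281 mol, CH3CH2COO- → 0.087 mol.
pKa = −log(1.4 × 10^-5) = 4.854
pH = pKa + log(n_CH3CH2COO-/n_CH3CH2COOH) = 4.854 + log(0.087/0.281) = 4.854 + (-0.509)

pH = 4.34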